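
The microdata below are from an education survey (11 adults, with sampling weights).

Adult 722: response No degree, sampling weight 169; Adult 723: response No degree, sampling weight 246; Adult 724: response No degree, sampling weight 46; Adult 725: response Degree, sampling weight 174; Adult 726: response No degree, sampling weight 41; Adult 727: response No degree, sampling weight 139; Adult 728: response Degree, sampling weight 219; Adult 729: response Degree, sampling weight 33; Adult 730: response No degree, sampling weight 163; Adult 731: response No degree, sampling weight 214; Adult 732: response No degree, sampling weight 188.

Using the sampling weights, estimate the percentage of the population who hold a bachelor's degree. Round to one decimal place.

Sum of weights for 'Degree' = 174 + 219 + 33 = 426
Total weight = 169 + 246 + 46 + 174 + 41 + 139 + 219 + 33 + 163 + 214 + 188 = 1632
Weighted proportion = 426 / 1632 = 0.26102941 → 26.102941%

26.1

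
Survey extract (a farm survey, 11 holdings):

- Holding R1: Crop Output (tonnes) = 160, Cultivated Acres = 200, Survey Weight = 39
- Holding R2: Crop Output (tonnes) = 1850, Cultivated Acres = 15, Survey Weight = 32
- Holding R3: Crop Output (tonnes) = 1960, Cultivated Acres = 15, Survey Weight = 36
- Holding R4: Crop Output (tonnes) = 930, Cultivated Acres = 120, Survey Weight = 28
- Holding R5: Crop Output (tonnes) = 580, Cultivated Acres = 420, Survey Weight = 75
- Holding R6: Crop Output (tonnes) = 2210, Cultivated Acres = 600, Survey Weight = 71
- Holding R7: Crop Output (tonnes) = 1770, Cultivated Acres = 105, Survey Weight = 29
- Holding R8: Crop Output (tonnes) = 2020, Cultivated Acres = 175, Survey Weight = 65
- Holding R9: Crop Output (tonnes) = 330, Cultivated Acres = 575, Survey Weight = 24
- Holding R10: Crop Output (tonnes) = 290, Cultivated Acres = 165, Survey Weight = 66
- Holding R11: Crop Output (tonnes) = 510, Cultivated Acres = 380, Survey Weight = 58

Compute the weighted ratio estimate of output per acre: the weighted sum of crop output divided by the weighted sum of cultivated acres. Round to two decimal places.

4.08

Σ wᵢ·y = 160×39 + 1850×32 + 1960×36 + 930×28 + 580×75 + 2210×71 + 1770×29 + 2020×65 + 330×24 + 290×66 + 510×58
  = 6240 + 59200 + 70560 + 26040 + 43500 + 156910 + 51330 + 131300 + 7920 + 19140 + 29580 = 601720
Σ wᵢ·x = 200×39 + 15×32 + 15×36 + 120×28 + 420×75 + 600×71 + 105×29 + 175×65 + 575×24 + 165×66 + 380×58
  = 7800 + 480 + 540 + 3360 + 31500 + 42600 + 3045 + 11375 + 13800 + 10890 + 22040 = 147430
Ratio = 601720 / 147430 = 4.0813946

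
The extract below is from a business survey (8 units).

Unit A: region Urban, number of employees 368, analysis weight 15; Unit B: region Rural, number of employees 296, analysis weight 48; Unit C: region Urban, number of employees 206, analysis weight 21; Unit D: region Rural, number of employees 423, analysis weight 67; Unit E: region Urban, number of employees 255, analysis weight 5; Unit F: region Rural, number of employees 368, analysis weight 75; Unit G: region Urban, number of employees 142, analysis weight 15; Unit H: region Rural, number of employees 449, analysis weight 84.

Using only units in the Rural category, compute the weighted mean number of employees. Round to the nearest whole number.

394

Rural rows: B, D, F, H
Weighted sum = 296×48 + 423×67 + 368×75 + 449×84
  = 14208 + 28341 + 27600 + 37716 = 107865
Sum of weights = 48 + 67 + 75 + 84 = 274
Weighted mean = 107865 / 274 = 393.66788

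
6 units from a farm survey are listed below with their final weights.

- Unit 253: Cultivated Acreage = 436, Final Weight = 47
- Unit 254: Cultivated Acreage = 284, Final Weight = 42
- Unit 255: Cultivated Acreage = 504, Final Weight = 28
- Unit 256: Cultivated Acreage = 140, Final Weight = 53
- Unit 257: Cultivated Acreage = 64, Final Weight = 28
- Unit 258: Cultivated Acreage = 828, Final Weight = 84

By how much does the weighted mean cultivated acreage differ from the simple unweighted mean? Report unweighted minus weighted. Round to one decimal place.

Unweighted sum = 436 + 284 + 504 + 140 + 64 + 828 = 2256
Unweighted mean = 2256 / 6 = 376
Weighted sum = 125296
Sum of weights = 47 + 42 + 28 + 53 + 28 + 84 = 282
Weighted mean = 125296 / 282 = 444.31206
Difference (unweighted minus weighted) = -68.312057

-68.3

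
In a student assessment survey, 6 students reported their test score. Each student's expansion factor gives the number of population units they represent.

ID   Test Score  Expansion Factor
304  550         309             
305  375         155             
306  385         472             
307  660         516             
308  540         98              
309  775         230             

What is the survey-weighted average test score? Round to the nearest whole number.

Weighted sum = 550×309 + 375×155 + 385×472 + 660×516 + 540×98 + 775×230
  = 169950 + 58125 + 181720 + 340560 + 52920 + 178250 = 981525
Sum of weights = 309 + 155 + 472 + 516 + 98 + 230 = 1780
Weighted mean = 981525 / 1780 = 551.41854

551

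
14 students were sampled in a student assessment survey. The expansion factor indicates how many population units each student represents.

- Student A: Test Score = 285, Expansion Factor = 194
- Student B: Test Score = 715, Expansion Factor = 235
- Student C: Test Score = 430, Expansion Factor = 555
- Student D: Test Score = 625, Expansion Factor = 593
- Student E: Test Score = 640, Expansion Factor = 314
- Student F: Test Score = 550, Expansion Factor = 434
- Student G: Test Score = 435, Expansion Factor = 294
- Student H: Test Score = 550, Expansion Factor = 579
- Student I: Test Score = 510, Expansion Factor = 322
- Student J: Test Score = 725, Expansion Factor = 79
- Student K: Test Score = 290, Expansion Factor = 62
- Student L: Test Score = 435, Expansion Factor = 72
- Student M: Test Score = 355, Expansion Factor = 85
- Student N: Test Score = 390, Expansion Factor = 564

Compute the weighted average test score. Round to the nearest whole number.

Weighted sum = 2239520
Sum of weights = 4382
Weighted mean = 2239520 / 4382 = 511.07257

511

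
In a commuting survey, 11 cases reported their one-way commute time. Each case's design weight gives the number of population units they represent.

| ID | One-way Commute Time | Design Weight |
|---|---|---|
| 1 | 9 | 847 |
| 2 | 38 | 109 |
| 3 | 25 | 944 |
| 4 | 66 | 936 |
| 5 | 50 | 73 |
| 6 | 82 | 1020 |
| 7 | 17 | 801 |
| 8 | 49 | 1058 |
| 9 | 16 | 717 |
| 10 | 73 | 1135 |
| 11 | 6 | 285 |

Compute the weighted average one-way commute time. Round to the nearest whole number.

Weighted sum = 345927
Sum of weights = 847 + 109 + 944 + 936 + 73 + 1020 + 801 + 1058 + 717 + 1135 + 285 = 7925
Weighted mean = 345927 / 7925 = 43.650095

44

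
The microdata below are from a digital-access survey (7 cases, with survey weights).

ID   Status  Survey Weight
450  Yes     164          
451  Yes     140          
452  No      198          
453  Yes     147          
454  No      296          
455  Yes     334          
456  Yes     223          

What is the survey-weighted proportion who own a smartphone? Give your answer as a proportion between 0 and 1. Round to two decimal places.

0.67

Sum of weights for 'Yes' = 164 + 140 + 147 + 334 + 223 = 1008
Total weight = 164 + 140 + 198 + 147 + 296 + 334 + 223 = 1502
Weighted proportion = 1008 / 1502 = 0.67110519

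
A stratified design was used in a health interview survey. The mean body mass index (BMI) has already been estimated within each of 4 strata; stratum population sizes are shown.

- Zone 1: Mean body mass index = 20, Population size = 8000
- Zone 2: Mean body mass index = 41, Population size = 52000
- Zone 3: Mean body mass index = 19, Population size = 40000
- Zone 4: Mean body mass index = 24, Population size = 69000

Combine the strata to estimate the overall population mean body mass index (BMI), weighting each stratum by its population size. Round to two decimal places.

Σ Nₕ·x̄ₕ = 20×8000 + 41×52000 + 19×40000 + 24×69000
  = 160000 + 2132000 + 760000 + 1656000 = 4708000
Σ Nₕ = 8000 + 52000 + 40000 + 69000 = 169000
Overall mean = 4708000 / 169000 = 27.857988

27.86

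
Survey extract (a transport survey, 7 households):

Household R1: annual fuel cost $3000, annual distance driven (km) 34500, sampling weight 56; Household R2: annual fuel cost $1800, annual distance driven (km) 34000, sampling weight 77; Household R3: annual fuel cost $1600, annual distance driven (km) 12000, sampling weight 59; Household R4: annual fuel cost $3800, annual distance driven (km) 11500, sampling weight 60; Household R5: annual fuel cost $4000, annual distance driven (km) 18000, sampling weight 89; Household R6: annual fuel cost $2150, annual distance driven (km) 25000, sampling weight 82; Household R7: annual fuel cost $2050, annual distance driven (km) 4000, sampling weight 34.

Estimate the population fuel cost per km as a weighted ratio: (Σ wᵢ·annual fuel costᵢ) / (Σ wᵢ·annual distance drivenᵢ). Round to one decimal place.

Σ wᵢ·y = 3000×56 + 1800×77 + 1600×59 + 3800×60 + 4000×89 + 2150×82 + 2050×34
  = 168000 + 138600 + 94400 + 228000 + 356000 + 176300 + 69700 = 1231000
Σ wᵢ·x = 34500×56 + 34000×77 + 12000×59 + 11500×60 + 18000×89 + 25000×82 + 4000×34
  = 9736000
Ratio = 1231000 / 9736000 = 0.12643796

0.1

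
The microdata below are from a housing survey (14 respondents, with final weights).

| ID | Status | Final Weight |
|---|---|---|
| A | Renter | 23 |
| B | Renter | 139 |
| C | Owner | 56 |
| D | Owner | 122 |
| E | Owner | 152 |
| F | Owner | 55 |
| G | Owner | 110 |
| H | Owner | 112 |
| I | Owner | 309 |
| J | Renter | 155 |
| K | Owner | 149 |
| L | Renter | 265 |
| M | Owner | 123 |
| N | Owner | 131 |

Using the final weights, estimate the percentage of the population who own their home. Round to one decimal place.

Sum of weights for 'Owner' = 56 + 122 + 152 + 55 + 110 + 112 + 309 + 149 + 123 + 131 = 1319
Total weight = 1901
Weighted proportion = 1319 / 1901 = 0.69384534 → 69.384534%

69.4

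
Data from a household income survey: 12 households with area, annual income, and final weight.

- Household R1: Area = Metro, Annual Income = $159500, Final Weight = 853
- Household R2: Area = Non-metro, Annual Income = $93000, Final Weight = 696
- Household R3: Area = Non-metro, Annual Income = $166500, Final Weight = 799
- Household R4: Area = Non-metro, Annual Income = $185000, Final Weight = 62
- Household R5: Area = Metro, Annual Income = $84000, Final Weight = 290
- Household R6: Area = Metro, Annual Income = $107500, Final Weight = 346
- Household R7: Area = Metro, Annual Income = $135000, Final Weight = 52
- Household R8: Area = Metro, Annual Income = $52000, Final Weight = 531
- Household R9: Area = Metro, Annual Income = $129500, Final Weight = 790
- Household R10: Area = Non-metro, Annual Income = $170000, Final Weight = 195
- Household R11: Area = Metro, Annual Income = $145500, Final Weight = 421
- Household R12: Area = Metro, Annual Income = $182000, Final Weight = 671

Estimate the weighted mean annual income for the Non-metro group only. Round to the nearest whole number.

138346

Non-metro rows: R2, R3, R4, R10
Weighted sum = 93000×696 + 166500×799 + 185000×62 + 170000×195
  = 242381500
Sum of weights = 696 + 799 + 62 + 195 = 1752
Weighted mean = 242381500 / 1752 = 138345.61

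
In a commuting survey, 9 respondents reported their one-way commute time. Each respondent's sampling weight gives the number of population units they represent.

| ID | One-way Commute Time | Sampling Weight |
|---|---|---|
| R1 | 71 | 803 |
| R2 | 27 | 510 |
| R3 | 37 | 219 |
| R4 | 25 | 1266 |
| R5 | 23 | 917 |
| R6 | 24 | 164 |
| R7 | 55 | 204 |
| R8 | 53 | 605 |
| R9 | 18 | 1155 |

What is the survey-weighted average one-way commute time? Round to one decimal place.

34.2

Weighted sum = 71×803 + 27×510 + 37×219 + 25×1266 + 23×917 + 24×164 + 55×204 + 53×605 + 18×1155
  = 57013 + 13770 + 8103 + 31650 + 21091 + 3936 + 11220 + 32065 + 20790 = 199638
Sum of weights = 803 + 510 + 219 + 1266 + 917 + 164 + 204 + 605 + 1155 = 5843
Weighted mean = 199638 / 5843 = 34.167037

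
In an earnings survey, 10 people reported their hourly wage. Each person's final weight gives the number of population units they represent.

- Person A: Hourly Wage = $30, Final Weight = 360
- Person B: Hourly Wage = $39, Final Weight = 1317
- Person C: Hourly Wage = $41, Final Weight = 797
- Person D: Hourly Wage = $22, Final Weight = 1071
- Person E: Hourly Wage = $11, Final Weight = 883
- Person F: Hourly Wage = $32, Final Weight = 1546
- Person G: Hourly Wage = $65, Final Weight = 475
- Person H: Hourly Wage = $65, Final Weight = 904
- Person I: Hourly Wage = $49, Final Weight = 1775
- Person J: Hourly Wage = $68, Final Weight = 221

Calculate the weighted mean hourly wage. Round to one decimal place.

39.5

Weighted sum = 30×360 + 39×1317 + 41×797 + 22×1071 + 11×883 + 32×1546 + 65×475 + 65×904 + 49×1775 + 68×221
  = 10800 + 51363 + 32677 + 23562 + 9713 + 49472 + 30875 + 58760 + 86975 + 15028 = 369225
Sum of weights = 360 + 1317 + 797 + 1071 + 883 + 1546 + 475 + 904 + 1775 + 221 = 9349
Weighted mean = 369225 / 9349 = 39.493529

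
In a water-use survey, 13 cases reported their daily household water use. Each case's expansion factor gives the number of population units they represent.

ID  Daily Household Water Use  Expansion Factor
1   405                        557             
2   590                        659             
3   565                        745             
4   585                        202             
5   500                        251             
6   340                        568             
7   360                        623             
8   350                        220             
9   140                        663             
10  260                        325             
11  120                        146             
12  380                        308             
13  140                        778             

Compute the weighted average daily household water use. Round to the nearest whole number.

Weighted sum = 2194190
Sum of weights = 6045
Weighted mean = 2194190 / 6045 = 362.97601

363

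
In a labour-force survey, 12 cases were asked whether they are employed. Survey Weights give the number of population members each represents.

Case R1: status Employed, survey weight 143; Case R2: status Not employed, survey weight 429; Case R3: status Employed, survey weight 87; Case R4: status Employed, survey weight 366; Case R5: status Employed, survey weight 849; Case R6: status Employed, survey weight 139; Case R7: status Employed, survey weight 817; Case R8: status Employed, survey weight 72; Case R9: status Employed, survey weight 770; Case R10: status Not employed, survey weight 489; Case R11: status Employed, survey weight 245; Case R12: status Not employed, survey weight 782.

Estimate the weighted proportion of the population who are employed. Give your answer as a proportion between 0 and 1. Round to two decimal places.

Sum of weights for 'Employed' = 143 + 87 + 366 + 849 + 139 + 817 + 72 + 770 + 245 = 3488
Total weight = 143 + 429 + 87 + 366 + 849 + 139 + 817 + 72 + 770 + 489 + 245 + 782 = 5188
Weighted proportion = 3488 / 5188 = 0.67232074

0.67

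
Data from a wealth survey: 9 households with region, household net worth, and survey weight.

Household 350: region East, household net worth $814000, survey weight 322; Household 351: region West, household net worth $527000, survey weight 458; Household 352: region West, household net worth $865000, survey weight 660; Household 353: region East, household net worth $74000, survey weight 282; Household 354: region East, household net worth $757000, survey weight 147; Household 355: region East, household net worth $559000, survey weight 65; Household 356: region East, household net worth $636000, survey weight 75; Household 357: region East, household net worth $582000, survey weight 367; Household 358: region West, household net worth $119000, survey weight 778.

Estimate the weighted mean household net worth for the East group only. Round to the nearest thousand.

550000

East rows: 350, 353, 354, 355, 356, 357
Weighted sum = 814000×322 + 74000×282 + 757000×147 + 559000×65 + 636000×75 + 582000×367
  = 262108000 + 20868000 + 111279000 + 36335000 + 47700000 + 213594000 = 691884000
Sum of weights = 322 + 282 + 147 + 65 + 75 + 367 = 1258
Weighted mean = 691884000 / 1258 = 549987.28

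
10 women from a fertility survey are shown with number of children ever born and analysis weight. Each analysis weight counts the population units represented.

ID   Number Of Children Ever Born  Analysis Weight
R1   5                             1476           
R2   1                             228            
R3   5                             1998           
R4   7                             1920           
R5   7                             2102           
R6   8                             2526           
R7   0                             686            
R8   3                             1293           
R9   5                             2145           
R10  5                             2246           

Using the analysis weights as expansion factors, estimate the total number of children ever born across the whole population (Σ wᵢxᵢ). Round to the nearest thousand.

92000

Weighted total = 5×1476 + 1×228 + 5×1998 + 7×1920 + 7×2102 + 8×2526 + 0×686 + 3×1293 + 5×2145 + 5×2246
  = 7380 + 228 + 9990 + 13440 + 14714 + 20208 + 0 + 3879 + 10725 + 11230 = 91794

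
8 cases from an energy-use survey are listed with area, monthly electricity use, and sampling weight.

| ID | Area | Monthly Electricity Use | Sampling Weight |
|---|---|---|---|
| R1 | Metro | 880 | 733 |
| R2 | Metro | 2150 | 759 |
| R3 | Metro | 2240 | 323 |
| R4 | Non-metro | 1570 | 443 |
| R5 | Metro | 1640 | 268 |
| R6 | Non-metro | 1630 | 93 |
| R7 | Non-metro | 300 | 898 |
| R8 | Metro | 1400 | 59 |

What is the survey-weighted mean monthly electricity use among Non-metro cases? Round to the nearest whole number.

Non-metro rows: R4, R6, R7
Weighted sum = 1570×443 + 1630×93 + 300×898
  = 1116500
Sum of weights = 443 + 93 + 898 = 1434
Weighted mean = 1116500 / 1434 = 778.59135

779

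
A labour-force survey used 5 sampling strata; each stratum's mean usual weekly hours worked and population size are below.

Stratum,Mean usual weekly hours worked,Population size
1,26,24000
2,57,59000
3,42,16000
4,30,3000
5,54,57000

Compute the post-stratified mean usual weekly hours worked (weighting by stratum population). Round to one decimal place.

Σ Nₕ·x̄ₕ = 26×24000 + 57×59000 + 42×16000 + 30×3000 + 54×57000
  = 7827000
Σ Nₕ = 159000
Overall mean = 7827000 / 159000 = 49.226415

49.2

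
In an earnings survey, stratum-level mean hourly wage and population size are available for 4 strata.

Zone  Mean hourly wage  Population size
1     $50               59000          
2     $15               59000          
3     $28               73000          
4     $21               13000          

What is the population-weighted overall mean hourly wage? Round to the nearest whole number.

30

Σ Nₕ·x̄ₕ = 50×59000 + 15×59000 + 28×73000 + 21×13000
  = 2950000 + 885000 + 2044000 + 273000 = 6152000
Σ Nₕ = 204000
Overall mean = 6152000 / 204000 = 30.156863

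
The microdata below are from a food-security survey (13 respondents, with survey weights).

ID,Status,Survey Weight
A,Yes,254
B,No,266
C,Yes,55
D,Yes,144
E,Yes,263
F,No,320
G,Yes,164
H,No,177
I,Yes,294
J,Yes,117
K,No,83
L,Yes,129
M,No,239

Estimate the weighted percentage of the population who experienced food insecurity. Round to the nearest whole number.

57

Sum of weights for 'Yes' = 254 + 55 + 144 + 263 + 164 + 294 + 117 + 129 = 1420
Total weight = 2505
Weighted proportion = 1420 / 2505 = 0.56686627 → 56.686627%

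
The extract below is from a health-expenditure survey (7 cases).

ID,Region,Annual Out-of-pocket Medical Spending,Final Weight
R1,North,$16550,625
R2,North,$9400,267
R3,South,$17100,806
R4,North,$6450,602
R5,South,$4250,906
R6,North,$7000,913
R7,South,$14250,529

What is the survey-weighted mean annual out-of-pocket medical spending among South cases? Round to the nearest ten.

South rows: R3, R5, R7
Weighted sum = 17100×806 + 4250×906 + 14250×529
  = 25171350
Sum of weights = 2241
Weighted mean = 25171350 / 2241 = 11232.195

11230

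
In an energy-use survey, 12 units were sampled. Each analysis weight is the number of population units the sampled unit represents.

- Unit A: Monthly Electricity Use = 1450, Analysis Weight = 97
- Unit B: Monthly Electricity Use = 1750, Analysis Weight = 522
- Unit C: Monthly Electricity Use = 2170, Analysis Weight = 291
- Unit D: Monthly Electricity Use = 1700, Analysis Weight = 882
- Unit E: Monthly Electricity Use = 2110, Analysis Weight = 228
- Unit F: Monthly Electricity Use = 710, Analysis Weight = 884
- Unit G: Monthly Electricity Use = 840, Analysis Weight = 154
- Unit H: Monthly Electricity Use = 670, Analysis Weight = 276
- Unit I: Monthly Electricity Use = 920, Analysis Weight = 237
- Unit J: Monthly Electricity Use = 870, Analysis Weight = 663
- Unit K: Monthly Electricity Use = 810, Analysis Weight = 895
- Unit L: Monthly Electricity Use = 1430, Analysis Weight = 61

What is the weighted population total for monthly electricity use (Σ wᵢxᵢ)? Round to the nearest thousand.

Weighted total = 6215050

6215000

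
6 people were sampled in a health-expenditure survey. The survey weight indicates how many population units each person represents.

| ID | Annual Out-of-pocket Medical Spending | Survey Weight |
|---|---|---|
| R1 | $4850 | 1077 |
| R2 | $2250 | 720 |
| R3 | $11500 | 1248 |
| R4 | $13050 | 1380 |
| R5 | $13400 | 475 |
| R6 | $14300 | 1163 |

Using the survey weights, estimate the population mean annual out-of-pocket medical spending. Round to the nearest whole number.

Weighted sum = 4850×1077 + 2250×720 + 11500×1248 + 13050×1380 + 13400×475 + 14300×1163
  = 5223450 + 1620000 + 14352000 + 18009000 + 6365000 + 16630900 = 62200350
Sum of weights = 6063
Weighted mean = 62200350 / 6063 = 10259.005

10259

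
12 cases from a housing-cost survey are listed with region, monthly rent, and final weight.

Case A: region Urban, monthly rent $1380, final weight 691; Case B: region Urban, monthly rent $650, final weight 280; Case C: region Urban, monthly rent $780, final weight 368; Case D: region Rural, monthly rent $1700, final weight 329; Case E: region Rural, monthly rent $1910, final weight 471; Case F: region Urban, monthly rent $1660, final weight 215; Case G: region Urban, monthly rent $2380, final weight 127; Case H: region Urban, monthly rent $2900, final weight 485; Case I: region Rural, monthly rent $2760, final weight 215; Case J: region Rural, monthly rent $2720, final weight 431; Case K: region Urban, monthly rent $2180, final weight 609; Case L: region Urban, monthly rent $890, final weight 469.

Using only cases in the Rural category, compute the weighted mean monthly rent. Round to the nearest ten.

Rural rows: D, E, I, J
Weighted sum = 1700×329 + 1910×471 + 2760×215 + 2720×431
  = 559300 + 899610 + 593400 + 1172320 = 3224630
Sum of weights = 329 + 471 + 215 + 431 = 1446
Weighted mean = 3224630 / 1446 = 2230.0346

2230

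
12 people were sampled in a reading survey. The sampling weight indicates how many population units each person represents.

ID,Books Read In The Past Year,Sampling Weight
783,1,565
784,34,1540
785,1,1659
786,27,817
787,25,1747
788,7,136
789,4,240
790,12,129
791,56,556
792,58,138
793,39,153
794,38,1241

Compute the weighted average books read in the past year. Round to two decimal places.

24.22

Weighted sum = 1×565 + 34×1540 + 1×1659 + 27×817 + 25×1747 + 7×136 + 4×240 + 12×129 + 56×556 + 58×138 + 39×153 + 38×1241
  = 565 + 52360 + 1659 + 22059 + 43675 + 952 + 960 + 1548 + 31136 + 8004 + 5967 + 47158 = 216043
Sum of weights = 565 + 1540 + 1659 + 817 + 1747 + 136 + 240 + 129 + 556 + 138 + 153 + 1241 = 8921
Weighted mean = 216043 / 8921 = 24.217352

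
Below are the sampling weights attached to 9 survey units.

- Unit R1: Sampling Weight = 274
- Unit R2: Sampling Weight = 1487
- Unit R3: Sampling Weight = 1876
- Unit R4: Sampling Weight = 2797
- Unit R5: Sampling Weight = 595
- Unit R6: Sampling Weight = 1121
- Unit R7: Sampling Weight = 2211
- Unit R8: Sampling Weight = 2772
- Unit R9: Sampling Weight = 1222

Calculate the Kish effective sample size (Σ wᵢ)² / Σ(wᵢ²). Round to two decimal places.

7.03

Σ wᵢ = 274 + 1487 + 1876 + 2797 + 595 + 1121 + 2211 + 2772 + 1222 = 14355
Σ wᵢ² = 75076 + 2211169 + 3519376 + 7823209 + 354025 + 1256641 + 4888521 + 7683984 + 1493284 = 29305285
n_eff = 14355² / 29305285 = 206066025 / 29305285 = 7.0317018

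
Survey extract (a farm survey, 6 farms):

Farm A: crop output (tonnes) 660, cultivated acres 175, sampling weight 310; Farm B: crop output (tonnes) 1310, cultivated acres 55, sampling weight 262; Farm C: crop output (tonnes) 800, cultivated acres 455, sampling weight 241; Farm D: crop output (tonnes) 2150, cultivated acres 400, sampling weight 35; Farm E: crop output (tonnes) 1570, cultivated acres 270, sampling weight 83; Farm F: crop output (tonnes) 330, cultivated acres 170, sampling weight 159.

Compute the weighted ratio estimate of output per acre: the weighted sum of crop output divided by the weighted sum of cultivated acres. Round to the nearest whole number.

4

Σ wᵢ·y = 660×310 + 1310×262 + 800×241 + 2150×35 + 1570×83 + 330×159
  = 998650
Σ wᵢ·x = 175×310 + 55×262 + 455×241 + 400×35 + 270×83 + 170×159
  = 54250 + 14410 + 109655 + 14000 + 22410 + 27030 = 241755
Ratio = 998650 / 241755 = 4.1308349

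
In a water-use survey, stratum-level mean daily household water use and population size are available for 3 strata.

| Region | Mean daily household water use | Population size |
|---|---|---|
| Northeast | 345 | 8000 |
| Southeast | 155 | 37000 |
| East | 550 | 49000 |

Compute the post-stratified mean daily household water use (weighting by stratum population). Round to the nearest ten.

Σ Nₕ·x̄ₕ = 345×8000 + 155×37000 + 550×49000
  = 2760000 + 5735000 + 26950000 = 35445000
Σ Nₕ = 94000
Overall mean = 35445000 / 94000 = 377.07447

380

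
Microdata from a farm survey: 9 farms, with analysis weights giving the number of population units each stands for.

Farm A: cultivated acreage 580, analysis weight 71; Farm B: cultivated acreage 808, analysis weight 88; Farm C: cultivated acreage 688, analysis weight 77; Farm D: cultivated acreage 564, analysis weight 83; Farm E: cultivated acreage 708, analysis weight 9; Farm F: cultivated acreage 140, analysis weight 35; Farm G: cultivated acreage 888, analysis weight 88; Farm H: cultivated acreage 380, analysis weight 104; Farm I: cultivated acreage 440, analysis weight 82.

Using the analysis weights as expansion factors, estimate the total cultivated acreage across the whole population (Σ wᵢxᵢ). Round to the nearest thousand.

377000

Weighted total = 580×71 + 808×88 + 688×77 + 564×83 + 708×9 + 140×35 + 888×88 + 380×104 + 440×82
  = 377088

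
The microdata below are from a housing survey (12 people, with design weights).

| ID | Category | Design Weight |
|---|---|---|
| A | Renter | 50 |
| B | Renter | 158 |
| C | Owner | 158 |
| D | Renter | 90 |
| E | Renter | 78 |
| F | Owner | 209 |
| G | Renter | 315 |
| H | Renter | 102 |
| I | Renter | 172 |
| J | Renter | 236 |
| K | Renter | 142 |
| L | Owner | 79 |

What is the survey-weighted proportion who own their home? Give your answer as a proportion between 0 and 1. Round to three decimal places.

Sum of weights for 'Owner' = 158 + 209 + 79 = 446
Total weight = 1789
Weighted proportion = 446 / 1789 = 0.24930129

0.249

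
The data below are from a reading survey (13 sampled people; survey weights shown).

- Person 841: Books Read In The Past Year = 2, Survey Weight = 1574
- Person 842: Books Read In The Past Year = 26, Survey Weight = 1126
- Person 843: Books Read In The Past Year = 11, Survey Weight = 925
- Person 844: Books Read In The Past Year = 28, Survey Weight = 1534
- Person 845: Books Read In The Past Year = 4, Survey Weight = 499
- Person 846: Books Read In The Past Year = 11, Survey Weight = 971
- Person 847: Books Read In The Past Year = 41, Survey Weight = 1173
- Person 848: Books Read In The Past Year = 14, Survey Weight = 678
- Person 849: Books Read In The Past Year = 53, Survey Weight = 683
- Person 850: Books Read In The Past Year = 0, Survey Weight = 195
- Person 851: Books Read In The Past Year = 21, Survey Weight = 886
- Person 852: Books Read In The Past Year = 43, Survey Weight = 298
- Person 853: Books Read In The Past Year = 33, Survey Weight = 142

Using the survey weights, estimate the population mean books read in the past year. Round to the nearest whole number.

Weighted sum = 228118
Sum of weights = 10684
Weighted mean = 228118 / 10684 = 21.351367

21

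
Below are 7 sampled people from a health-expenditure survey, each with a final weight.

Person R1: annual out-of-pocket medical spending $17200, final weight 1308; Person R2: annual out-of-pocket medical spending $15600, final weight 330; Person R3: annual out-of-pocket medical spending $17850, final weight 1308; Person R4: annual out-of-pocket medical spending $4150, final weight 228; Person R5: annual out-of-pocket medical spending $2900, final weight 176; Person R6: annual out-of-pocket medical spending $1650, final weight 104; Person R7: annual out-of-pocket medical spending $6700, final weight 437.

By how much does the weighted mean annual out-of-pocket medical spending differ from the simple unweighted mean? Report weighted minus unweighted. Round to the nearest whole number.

Unweighted sum = 17200 + 15600 + 17850 + 4150 + 2900 + 1650 + 6700 = 66050
Unweighted mean = 66050 / 7 = 9435.7143
Weighted sum = 55549500
Sum of weights = 3891
Weighted mean = 55549500 / 3891 = 14276.407
Difference (weighted minus unweighted) = 4840.6928

4841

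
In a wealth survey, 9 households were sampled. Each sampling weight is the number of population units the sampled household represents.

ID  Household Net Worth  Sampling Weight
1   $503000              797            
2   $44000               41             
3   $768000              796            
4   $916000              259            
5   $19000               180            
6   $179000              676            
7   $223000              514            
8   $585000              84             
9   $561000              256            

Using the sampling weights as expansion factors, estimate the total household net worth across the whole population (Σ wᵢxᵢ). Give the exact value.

Weighted total = 1683069000

1683069000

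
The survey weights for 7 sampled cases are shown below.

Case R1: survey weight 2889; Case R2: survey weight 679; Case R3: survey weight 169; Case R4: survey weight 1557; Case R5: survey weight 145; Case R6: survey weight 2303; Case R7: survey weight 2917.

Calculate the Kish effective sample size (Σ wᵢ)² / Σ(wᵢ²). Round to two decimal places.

4.53

Σ wᵢ = 2889 + 679 + 169 + 1557 + 145 + 2303 + 2917 = 10659
Σ wᵢ² = 8346321 + 461041 + 28561 + 2424249 + 21025 + 5303809 + 8508889 = 25093895
n_eff = 10659² / 25093895 = 113614281 / 25093895 = 4.5275666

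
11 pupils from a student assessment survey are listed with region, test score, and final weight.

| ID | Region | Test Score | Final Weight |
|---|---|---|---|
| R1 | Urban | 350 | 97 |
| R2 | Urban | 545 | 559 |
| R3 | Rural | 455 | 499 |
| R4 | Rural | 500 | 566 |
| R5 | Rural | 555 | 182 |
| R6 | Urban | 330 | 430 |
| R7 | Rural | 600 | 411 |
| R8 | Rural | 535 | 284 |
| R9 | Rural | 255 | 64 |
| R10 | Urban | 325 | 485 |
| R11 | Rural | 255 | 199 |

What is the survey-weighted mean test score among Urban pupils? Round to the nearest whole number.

406

Urban rows: R1, R2, R6, R10
Weighted sum = 638130
Sum of weights = 97 + 559 + 430 + 485 = 1571
Weighted mean = 638130 / 1571 = 406.19351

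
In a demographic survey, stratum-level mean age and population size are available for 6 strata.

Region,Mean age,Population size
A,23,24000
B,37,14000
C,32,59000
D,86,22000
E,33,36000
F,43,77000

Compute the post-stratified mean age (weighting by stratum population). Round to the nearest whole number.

40

Σ Nₕ·x̄ₕ = 23×24000 + 37×14000 + 32×59000 + 86×22000 + 33×36000 + 43×77000
  = 552000 + 518000 + 1888000 + 1892000 + 1188000 + 3311000 = 9349000
Σ Nₕ = 24000 + 14000 + 59000 + 22000 + 36000 + 77000 = 232000
Overall mean = 9349000 / 232000 = 40.297414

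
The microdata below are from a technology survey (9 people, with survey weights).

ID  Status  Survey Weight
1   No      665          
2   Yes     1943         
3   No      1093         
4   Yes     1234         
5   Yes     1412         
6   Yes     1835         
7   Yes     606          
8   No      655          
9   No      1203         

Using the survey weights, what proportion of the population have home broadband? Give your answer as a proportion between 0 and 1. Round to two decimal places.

0.66

Sum of weights for 'Yes' = 1943 + 1234 + 1412 + 1835 + 606 = 7030
Total weight = 665 + 1943 + 1093 + 1234 + 1412 + 1835 + 606 + 655 + 1203 = 10646
Weighted proportion = 7030 / 10646 = 0.66034191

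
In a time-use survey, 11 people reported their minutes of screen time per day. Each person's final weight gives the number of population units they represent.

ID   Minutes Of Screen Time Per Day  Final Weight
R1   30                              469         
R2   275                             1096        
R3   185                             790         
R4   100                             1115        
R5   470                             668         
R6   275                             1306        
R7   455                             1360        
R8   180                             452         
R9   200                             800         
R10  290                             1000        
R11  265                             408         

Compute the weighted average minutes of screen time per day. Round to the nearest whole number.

265

Weighted sum = 30×469 + 275×1096 + 185×790 + 100×1115 + 470×668 + 275×1306 + 455×1360 + 180×452 + 200×800 + 290×1000 + 265×408
  = 14070 + 301400 + 146150 + 111500 + 313960 + 359150 + 618800 + 81360 + 160000 + 290000 + 108120 = 2504510
Sum of weights = 469 + 1096 + 790 + 1115 + 668 + 1306 + 1360 + 452 + 800 + 1000 + 408 = 9464
Weighted mean = 2504510 / 9464 = 264.63546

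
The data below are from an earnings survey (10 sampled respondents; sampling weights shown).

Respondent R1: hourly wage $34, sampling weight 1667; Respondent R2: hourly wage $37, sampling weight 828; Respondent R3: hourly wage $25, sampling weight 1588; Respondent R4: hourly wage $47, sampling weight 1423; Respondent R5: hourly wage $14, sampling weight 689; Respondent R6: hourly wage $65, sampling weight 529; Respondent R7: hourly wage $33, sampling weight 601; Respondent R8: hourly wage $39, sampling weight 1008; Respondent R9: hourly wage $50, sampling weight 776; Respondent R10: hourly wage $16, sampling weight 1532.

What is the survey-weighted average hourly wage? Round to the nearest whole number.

Weighted sum = 360383
Sum of weights = 10641
Weighted mean = 360383 / 10641 = 33.8674

34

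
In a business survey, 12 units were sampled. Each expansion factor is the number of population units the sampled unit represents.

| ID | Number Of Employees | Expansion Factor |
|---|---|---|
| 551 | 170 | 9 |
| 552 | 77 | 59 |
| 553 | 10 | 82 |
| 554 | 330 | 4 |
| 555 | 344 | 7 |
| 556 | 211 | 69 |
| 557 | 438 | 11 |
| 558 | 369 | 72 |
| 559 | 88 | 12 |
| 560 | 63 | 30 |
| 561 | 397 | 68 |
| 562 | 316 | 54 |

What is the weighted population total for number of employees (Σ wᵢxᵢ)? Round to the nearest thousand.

Weighted total = 170×9 + 77×59 + 10×82 + 330×4 + 344×7 + 211×69 + 438×11 + 369×72 + 88×12 + 63×30 + 397×68 + 316×54
  = 1530 + 4543 + 820 + 1320 + 2408 + 14559 + 4818 + 26568 + 1056 + 1890 + 26996 + 17064 = 103572

104000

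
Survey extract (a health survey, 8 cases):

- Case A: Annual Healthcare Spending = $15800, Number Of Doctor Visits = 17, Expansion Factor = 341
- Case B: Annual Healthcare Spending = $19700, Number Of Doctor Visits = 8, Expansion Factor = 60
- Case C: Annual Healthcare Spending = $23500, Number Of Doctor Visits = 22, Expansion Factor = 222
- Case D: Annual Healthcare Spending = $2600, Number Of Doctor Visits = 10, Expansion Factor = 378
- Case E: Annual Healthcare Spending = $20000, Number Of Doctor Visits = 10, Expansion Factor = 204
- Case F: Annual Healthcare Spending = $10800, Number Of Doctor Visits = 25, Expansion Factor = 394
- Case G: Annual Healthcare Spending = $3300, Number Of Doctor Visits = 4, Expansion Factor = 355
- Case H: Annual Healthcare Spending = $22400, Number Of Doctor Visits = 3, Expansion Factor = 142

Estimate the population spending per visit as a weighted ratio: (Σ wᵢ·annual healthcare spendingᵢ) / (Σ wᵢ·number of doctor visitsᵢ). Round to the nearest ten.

Σ wᵢ·y = 25457100
Σ wᵢ·x = 17×341 + 8×60 + 22×222 + 10×378 + 10×204 + 25×394 + 4×355 + 3×142
  = 5797 + 480 + 4884 + 3780 + 2040 + 9850 + 1420 + 426 = 28677
Ratio = 25457100 / 28677 = 887.71838

890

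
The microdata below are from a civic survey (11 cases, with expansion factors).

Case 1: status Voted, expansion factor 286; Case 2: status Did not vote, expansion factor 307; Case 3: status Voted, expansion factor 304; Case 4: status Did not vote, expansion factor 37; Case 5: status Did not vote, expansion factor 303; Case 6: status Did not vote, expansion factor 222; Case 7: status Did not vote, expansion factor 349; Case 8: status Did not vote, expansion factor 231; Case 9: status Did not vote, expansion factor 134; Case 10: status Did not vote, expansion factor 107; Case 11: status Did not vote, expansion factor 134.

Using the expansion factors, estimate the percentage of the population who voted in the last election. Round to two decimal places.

Sum of weights for 'Voted' = 286 + 304 = 590
Total weight = 286 + 307 + 304 + 37 + 303 + 222 + 349 + 231 + 134 + 107 + 134 = 2414
Weighted proportion = 590 / 2414 = 0.24440762 → 24.440762%

24.44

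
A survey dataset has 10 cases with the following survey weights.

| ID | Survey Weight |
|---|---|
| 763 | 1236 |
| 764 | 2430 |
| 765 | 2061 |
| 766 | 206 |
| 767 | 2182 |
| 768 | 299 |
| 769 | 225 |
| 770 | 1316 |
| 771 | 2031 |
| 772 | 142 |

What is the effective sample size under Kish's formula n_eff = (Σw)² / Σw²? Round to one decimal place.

Σ wᵢ = 12128
Σ wᵢ² = 1527696 + 5904900 + 4247721 + 42436 + 4761124 + 89401 + 50625 + 1731856 + 4124961 + 20164 = 22500884
n_eff = 12128² / 22500884 = 147088384 / 22500884 = 6.5370047

6.5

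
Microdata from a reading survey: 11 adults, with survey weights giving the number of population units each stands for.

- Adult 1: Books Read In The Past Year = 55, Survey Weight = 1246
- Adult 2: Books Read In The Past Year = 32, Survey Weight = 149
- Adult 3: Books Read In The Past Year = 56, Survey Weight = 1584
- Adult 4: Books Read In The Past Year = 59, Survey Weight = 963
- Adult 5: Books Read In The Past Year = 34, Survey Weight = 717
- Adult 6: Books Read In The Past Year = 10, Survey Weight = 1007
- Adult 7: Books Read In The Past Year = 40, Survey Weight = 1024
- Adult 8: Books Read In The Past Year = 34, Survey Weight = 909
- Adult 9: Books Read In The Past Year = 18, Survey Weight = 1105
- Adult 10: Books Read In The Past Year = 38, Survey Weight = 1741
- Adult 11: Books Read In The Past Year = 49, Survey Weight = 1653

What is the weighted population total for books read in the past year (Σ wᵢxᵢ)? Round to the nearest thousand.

492000

Weighted total = 55×1246 + 32×149 + 56×1584 + 59×963 + 34×717 + 10×1007 + 40×1024 + 34×909 + 18×1105 + 38×1741 + 49×1653
  = 68530 + 4768 + 88704 + 56817 + 24378 + 10070 + 40960 + 30906 + 19890 + 66158 + 80997 = 492178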